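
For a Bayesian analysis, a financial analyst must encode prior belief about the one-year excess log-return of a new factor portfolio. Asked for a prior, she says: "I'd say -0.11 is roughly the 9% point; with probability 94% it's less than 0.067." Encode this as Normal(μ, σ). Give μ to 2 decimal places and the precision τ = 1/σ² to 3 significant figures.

For Normal(μ,σ), the p-quantile is μ + z_p·σ. Here z_{0.09} = -1.341, z_{0.94} = 1.555.
So -0.11 = μ − 1.341σ and 0.067 = μ + 1.555σ.
Subtracting: σ = (0.067 − -0.11)/(1.555 − (-1.341)) = 0.06.
Then μ = -0.11 − (-1.341)·0.06 = -0.03.
Precision τ = 1/σ² = 1/0.06113² = 268.

μ = -0.03, τ = 268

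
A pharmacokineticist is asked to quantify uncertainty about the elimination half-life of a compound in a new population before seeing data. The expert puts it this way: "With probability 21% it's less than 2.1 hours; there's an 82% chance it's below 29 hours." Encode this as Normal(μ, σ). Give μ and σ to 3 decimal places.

For Normal(μ,σ), the p-quantile is μ + z_p·σ. Here z_{0.21} = -0.8064, z_{0.82} = 0.9154.
So 2.1 = μ − 0.8064σ and 29 = μ + 0.9154σ.
Subtracting: σ = (29 − 2.1)/(0.9154 − (-0.8064)) = 15.623.
Then μ = 2.1 − (-0.8064)·15.623 = 14.699.

μ = 14.699, σ = 15.623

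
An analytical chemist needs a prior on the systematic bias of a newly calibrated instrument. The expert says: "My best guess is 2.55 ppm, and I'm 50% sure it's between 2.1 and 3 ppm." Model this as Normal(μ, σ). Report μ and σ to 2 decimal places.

μ = 2.55, σ = 0.67

A symmetric 50% interval runs μ ± z·σ with z = 0.6745.
Half-width = 0.45, so σ = 0.45/0.6745 = 0.67.
μ is the stated best guess, 2.55.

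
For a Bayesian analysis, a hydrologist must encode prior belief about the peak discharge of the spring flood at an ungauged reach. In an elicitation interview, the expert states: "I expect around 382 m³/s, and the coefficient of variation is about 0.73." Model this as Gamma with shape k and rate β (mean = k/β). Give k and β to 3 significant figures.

For Gamma(k, rate β): mean = k/β, variance = k/β², so CV = 1/√k.
CV = 0.73, hence k = 1/CV² = 1.88.
Then β = k/mean = 1.88/382 = 0.00491.

k ≈ 1.88, β ≈ 0.00491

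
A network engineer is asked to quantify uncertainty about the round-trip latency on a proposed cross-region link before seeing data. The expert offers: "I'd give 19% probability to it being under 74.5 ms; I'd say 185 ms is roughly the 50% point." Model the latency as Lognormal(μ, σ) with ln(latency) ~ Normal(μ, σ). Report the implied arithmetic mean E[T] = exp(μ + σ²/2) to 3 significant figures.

E[T] ≈ 316 ms

If T ~ Lognormal(μ,σ) then ln T ~ Normal(μ,σ), so the p-quantile of ln T is μ + z_p·σ.
ln(74.5) = 4.311 and ln(185) = 5.22; z_{0.19} = -0.8779, z_{0.5} = 0.
σ = (5.22 − 4.311)/(0 − (-0.8779)) = 1.036.
μ = 4.311 − (-0.8779)·1.036 = 5.220.
E[T] = exp(μ + σ²/2) = exp(5.220 + 0.5367) = 316 ms.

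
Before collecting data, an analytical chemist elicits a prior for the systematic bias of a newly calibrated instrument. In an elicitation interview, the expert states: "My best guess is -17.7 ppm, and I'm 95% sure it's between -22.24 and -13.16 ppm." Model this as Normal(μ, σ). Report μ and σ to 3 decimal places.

A symmetric 95% interval runs μ ± z·σ with z = 1.96.
Half-width = 4.54, so σ = 4.54/1.96 = 2.316.
μ is the stated best guess, -17.700.

μ = -17.700, σ = 2.316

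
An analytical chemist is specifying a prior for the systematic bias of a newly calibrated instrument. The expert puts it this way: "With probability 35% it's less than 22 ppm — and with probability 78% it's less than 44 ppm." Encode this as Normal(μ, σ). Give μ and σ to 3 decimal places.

The p-quantile of Normal(μ,σ) is μ + z_p·σ, with z_{0.35} = -0.3853 and z_{0.78} = 0.7722.
Eliminate σ: μ = (z₂·x₁ − z₁·x₂)/(z₂ − z₁) = (0.7722·22 − (-0.3853)·44)/1.158 = 29.323.
Then σ = (x₂ − x₁)/(z₂ − z₁) = (44 − 22)/1.158 = 19.006.

μ = 29.323, σ = 19.006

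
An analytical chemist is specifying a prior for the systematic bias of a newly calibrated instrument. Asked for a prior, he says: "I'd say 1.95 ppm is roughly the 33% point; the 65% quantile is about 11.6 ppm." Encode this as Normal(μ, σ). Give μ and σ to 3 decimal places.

μ = 7.094, σ = 11.694

The p-quantile of Normal(μ,σ) is μ + z_p·σ, with z_{0.33} = -0.4399 and z_{0.65} = 0.3853.
Eliminate σ: μ = (z₂·x₁ − z₁·x₂)/(z₂ − z₁) = (0.3853·1.95 − (-0.4399)·11.6)/0.8252 = 7.094.
Then σ = (x₂ − x₁)/(z₂ − z₁) = (11.6 − 1.95)/0.8252 = 11.694.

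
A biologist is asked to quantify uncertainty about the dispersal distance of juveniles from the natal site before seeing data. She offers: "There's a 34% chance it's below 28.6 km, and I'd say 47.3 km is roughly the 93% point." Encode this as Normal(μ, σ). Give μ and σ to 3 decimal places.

For Normal(μ,σ), the p-quantile is μ + z_p·σ. Here z_{0.34} = -0.4125, z_{0.93} = 1.476.
So 28.6 = μ − 0.4125σ and 47.3 = μ + 1.476σ.
Subtracting: σ = (47.3 − 28.6)/(1.476 − (-0.4125)) = 9.903.
Then μ = 28.6 − (-0.4125)·9.903 = 32.685.

μ = 32.685, σ = 9.903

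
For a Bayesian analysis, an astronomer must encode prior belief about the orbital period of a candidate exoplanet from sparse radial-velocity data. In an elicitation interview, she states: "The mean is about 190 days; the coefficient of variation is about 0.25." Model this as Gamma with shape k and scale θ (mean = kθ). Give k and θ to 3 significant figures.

k ≈ 16, θ ≈ 11.9

For Gamma(k, scale θ): mean = kθ, variance = kθ², so CV = 1/√k.
CV = 0.25, hence k = 1/CV² = 16.
Then θ = mean/k = 190/16 = 11.9.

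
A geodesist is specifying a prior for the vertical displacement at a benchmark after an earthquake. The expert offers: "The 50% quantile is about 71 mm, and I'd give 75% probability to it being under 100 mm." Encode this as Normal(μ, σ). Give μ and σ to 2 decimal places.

μ = 71.00, σ = 43.00

For Normal(μ,σ), the p-quantile is μ + z_p·σ. Here z_{0.5} = 0, z_{0.75} = 0.6745.
So 71 = μ + 0σ and 100 = μ + 0.6745σ.
Subtracting: σ = (100 − 71)/(0.6745 − (0)) = 43.00.
Then μ = 71 − (0)·43.00 = 71.00.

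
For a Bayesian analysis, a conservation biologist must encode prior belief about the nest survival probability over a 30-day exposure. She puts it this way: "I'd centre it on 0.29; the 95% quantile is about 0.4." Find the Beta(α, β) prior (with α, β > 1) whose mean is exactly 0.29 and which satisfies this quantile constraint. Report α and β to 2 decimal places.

α ≈ 14.31, β ≈ 35.03

With mean 0.29 fixed, write α = 0.29s, β = 0.71s where s = α+β.
Need P(θ < 0.4) = 0.95 under Beta(0.29s, 0.71s). Normal approximation: (q−m)/√(m(1−m)/s) ≈ z_{0.95} = 1.64, so s ≈ 0.29·0.71·(1.64)²/(0.4−0.29)² = 46.0.
At s = 46.0: P(θ<0.4) ≈ 0.944. Adjusting to match 0.95 gives s ≈ 49.34.
So α = 0.29·49.34 ≈ 14.31, β = 0.71·49.34 ≈ 35.03.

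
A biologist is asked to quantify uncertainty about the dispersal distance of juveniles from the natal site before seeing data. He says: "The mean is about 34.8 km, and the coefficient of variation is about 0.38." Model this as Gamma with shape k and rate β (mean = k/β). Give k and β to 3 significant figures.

k ≈ 6.93, β ≈ 0.199

For Gamma(k, rate β): mean = k/β, variance = k/β², so CV = 1/√k.
CV = 0.38, hence k = 1/CV² = 6.93.
Then β = k/mean = 6.93/34.8 = 0.199.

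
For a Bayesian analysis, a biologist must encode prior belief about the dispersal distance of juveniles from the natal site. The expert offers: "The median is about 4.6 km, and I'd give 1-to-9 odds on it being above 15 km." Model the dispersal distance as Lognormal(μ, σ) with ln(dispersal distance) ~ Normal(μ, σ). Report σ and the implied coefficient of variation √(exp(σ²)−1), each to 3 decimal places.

σ ≈ 0.922, CV ≈ 1.158

If T ~ Lognormal(μ,σ) then ln T ~ Normal(μ,σ), so the p-quantile of ln T is μ + z_p·σ.
ln(4.6) = 1.526 and ln(15) = 2.708; z_{0.5} = 0, z_{0.9} = 1.282.
σ = (2.708 − 1.526)/(1.282 − (0)) = 0.922.
μ = 1.526 − (0)·0.922 = 1.526.
CV = √(exp(σ²)−1) = √(exp(0.8507)−1) = 1.158.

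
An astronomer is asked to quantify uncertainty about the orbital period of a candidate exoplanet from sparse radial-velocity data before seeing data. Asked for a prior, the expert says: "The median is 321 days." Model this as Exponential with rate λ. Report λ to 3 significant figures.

Exponential median = ln 2 / λ, so λ = ln 2 / 321.0 = 0.00216.

λ ≈ 0.00216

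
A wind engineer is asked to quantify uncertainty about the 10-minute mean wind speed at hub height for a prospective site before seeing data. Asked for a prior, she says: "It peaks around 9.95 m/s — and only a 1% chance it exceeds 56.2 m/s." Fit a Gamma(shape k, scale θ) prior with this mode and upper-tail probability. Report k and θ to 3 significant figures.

Gamma(k,θ) with k>1 has mode (k−1)θ, so θ = 9.95/(k−1).
Need P(X < 56.2) = 0.99 with θ tied to k this way. Start at k = 2, θ = 9.95: P(X<56.2) ≈ 0.977.
Too low — raise k to concentrate. Iterating converges to k ≈ 2.26.
Then θ = 9.95/(2.26−1) ≈ 7.9.

k ≈ 2.26, θ ≈ 7.9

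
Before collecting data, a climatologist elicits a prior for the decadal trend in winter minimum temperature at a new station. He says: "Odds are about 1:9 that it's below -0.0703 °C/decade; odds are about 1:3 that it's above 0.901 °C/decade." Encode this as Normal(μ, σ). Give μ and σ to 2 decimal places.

μ = 0.57, σ = 0.50

For Normal(μ,σ), the p-quantile is μ + z_p·σ. Here z_{0.1} = -1.282, z_{0.75} = 0.6745.
So -0.0703 = μ − 1.282σ and 0.901 = μ + 0.6745σ.
Subtracting: σ = (0.901 − -0.0703)/(0.6745 − (-1.282)) = 0.50.
Then μ = -0.0703 − (-1.282)·0.50 = 0.57.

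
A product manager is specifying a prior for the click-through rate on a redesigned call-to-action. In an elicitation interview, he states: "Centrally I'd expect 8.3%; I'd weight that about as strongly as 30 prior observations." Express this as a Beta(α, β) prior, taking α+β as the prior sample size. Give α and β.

Under the effective-sample-size interpretation, Beta(α, β) has prior mean α/(α+β) and prior sample size α+β.
So α+β = 30 and α/(α+β) = 0.083, giving α = 0.083·30 = 2.49 and β = 30 − 2.49 = 27.51.

α = 2.49, β = 27.51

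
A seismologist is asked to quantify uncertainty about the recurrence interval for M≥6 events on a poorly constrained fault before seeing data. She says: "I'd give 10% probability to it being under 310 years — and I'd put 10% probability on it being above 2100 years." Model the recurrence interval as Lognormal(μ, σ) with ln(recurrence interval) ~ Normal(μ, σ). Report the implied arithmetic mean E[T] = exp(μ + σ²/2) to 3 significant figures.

E[T] ≈ 1070 years

If T ~ Lognormal(μ,σ) then ln T ~ Normal(μ,σ), so the p-quantile of ln T is μ + z_p·σ.
ln(310) = 5.737 and ln(2100) = 7.65; z_{0.1} = -1.282, z_{0.9} = 1.282.
σ = (7.65 − 5.737)/(1.282 − (-1.282)) = 0.746.
μ = 5.737 − (-1.282)·0.746 = 6.693.
E[T] = exp(μ + σ²/2) = exp(6.693 + 0.2786) = 1070 years.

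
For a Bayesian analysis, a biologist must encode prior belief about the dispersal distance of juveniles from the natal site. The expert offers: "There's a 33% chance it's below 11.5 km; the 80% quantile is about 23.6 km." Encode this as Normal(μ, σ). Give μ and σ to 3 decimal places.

μ = 15.654, σ = 9.442

For Normal(μ,σ), the p-quantile is μ + z_p·σ. Here z_{0.33} = -0.4399, z_{0.8} = 0.8416.
So 11.5 = μ − 0.4399σ and 23.6 = μ + 0.8416σ.
Subtracting: σ = (23.6 − 11.5)/(0.8416 − (-0.4399)) = 9.442.
Then μ = 11.5 − (-0.4399)·9.442 = 15.654.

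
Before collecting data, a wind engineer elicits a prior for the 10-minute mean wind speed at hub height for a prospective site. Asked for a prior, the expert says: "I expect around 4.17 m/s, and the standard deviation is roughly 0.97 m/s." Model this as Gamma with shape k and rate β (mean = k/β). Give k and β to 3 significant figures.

k ≈ 18.5, β ≈ 4.43

For Gamma(k, rate β): mean = k/β, variance = k/β², so CV = 1/√k.
CV = SD/mean = 0.97/4.17 = 0.2326, hence k = 1/CV² = 18.5.
Then β = k/mean = 18.5/4.17 = 4.43.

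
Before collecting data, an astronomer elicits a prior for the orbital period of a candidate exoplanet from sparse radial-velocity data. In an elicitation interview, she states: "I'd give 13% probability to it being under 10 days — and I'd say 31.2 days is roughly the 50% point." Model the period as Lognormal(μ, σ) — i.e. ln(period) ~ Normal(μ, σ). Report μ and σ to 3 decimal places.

If T ~ Lognormal(μ,σ) then ln T ~ Normal(μ,σ), so the p-quantile of ln T is μ + z_p·σ.
ln(10) = 2.303 and ln(31.2) = 3.44; z_{0.13} = -1.126, z_{0.5} = 0.
σ = (3.44 − 2.303)/(0 − (-1.126)) = 1.010.
μ = 2.303 − (-1.126)·1.010 = 3.440.

μ ≈ 3.440, σ ≈ 1.010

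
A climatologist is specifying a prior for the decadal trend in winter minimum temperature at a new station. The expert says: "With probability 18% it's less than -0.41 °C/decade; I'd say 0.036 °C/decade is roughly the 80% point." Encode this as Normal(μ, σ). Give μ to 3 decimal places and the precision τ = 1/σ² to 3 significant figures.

μ = -0.178, τ = 15.5

The p-quantile of Normal(μ,σ) is μ + z_p·σ, with z_{0.18} = -0.9154 and z_{0.8} = 0.8416.
Eliminate σ: μ = (z₂·x₁ − z₁·x₂)/(z₂ − z₁) = (0.8416·-0.41 − (-0.9154)·0.036)/1.757 = -0.178.
Then σ = (x₂ − x₁)/(z₂ − z₁) = (0.036 − -0.41)/1.757 = 0.254.
Precision τ = 1/σ² = 1/0.2538² = 15.5.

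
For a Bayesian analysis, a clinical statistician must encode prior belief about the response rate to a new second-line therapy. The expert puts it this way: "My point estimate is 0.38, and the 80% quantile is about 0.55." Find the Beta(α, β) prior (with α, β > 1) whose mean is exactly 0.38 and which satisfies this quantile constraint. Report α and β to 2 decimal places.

α ≈ 2.12, β ≈ 3.47

With mean 0.38 fixed, write α = 0.38s, β = 0.62s where s = α+β.
Need P(θ < 0.55) = 0.8 under Beta(0.38s, 0.62s). Normal approximation: (q−m)/√(m(1−m)/s) ≈ z_{0.8} = 0.842, so s ≈ 0.38·0.62·(0.842)²/(0.55−0.38)² = 5.8.
At s = 5.8: P(θ<0.55) ≈ 0.804. Adjusting to match 0.8 gives s ≈ 5.59.
So α = 0.38·5.59 ≈ 2.12, β = 0.62·5.59 ≈ 3.47.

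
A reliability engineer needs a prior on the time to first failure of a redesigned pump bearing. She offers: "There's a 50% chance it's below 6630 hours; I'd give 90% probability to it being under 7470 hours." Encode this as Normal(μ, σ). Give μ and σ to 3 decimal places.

The p-quantile of Normal(μ,σ) is μ + z_p·σ, with z_{0.5} = 0 and z_{0.9} = 1.282.
Eliminate σ: μ = (z₂·x₁ − z₁·x₂)/(z₂ − z₁) = (1.282·6630 − (0)·7470)/1.282 = 6630.000.
Then σ = (x₂ − x₁)/(z₂ − z₁) = (7470 − 6630)/1.282 = 655.455.

μ = 6630.000, σ = 655.455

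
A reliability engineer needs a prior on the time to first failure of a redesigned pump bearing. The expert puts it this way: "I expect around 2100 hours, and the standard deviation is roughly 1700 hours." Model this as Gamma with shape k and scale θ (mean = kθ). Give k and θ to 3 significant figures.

k ≈ 1.53, θ ≈ 1380

For Gamma(k, scale θ): mean = kθ, variance = kθ², so CV = 1/√k.
CV = SD/mean = 1700/2100 = 0.8095, hence k = 1/CV² = 1.53.
Then θ = mean/k = 2100/1.53 = 1380.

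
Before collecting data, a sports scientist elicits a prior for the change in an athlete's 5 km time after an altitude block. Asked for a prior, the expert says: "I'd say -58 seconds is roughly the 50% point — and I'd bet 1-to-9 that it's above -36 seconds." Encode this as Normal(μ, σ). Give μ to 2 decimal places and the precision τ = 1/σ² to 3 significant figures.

μ = -58.00, τ = 0.00339

The p-quantile of Normal(μ,σ) is μ + z_p·σ, with z_{0.5} = 0 and z_{0.9} = 1.282.
Eliminate σ: μ = (z₂·x₁ − z₁·x₂)/(z₂ − z₁) = (1.282·-58 − (0)·-36)/1.282 = -58.00.
Then σ = (x₂ − x₁)/(z₂ − z₁) = (-36 − -58)/1.282 = 17.17.
Precision τ = 1/σ² = 1/17.17² = 0.00339.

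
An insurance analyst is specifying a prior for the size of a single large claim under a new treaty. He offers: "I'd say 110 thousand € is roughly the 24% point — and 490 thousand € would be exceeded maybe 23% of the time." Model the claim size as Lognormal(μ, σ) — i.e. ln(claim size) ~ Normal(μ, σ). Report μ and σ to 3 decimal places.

μ ≈ 5.431, σ ≈ 1.034

If T ~ Lognormal(μ,σ) then ln T ~ Normal(μ,σ), so the p-quantile of ln T is μ + z_p·σ.
ln(110) = 4.7 and ln(490) = 6.194; z_{0.24} = -0.7063, z_{0.77} = 0.7388.
σ = (6.194 − 4.7)/(0.7388 − (-0.7063)) = 1.034.
μ = 4.7 − (-0.7063)·1.034 = 5.431.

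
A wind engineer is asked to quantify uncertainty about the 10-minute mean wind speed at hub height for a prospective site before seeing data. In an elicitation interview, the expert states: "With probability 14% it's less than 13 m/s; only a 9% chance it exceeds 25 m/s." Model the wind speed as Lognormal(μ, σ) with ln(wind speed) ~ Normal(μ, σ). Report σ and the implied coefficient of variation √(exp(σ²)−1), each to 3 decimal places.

σ ≈ 0.270, CV ≈ 0.275

If T ~ Lognormal(μ,σ) then ln T ~ Normal(μ,σ), so the p-quantile of ln T is μ + z_p·σ.
ln(13) = 2.565 and ln(25) = 3.219; z_{0.14} = -1.08, z_{0.91} = 1.341.
σ = (3.219 − 2.565)/(1.341 − (-1.08)) = 0.270.
μ = 2.565 − (-1.08)·0.270 = 2.857.
CV = √(exp(σ²)−1) = √(exp(0.0730)−1) = 0.275.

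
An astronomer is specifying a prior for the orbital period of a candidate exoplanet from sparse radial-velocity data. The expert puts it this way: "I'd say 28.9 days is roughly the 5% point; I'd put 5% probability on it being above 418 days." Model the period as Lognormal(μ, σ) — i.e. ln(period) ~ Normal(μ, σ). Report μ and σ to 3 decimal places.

If T ~ Lognormal(μ,σ) then ln T ~ Normal(μ,σ), so the p-quantile of ln T is μ + z_p·σ.
ln(28.9) = 3.364 and ln(418) = 6.035; z_{0.05} = -1.645, z_{0.95} = 1.645.
σ = (6.035 − 3.364)/(1.645 − (-1.645)) = 0.812.
μ = 3.364 − (-1.645)·0.812 = 4.700.

μ ≈ 4.700, σ ≈ 0.812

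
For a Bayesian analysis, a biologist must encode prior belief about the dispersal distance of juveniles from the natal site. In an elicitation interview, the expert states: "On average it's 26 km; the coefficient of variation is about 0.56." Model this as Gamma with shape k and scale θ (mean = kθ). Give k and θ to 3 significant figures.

k ≈ 3.19, θ ≈ 8.15

For Gamma(k, scale θ): mean = kθ, variance = kθ², so CV = 1/√k.
CV = 0.56, hence k = 1/CV² = 3.19.
Then θ = mean/k = 26/3.19 = 8.15.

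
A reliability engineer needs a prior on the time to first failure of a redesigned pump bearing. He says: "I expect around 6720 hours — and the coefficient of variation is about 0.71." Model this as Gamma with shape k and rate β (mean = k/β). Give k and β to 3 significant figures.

k ≈ 1.98, β ≈ 0.000295

For Gamma(k, rate β): mean = k/β, variance = k/β², so CV = 1/√k.
CV = 0.71, hence k = 1/CV² = 1.98.
Then β = k/mean = 1.98/6720 = 0.000295.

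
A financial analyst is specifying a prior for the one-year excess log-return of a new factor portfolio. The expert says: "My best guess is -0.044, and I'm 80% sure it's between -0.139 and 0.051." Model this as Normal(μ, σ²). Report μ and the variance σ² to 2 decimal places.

A symmetric 80% interval runs μ ± z·σ with z = 1.282.
Half-width = 0.095, so σ = 0.095/1.282 = 0.074 and σ² = 0.01.
μ is the stated best guess, -0.04.

μ = -0.04, σ² = 0.01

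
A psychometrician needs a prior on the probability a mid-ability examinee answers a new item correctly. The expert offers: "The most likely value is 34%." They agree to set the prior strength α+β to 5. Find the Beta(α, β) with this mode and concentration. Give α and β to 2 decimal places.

For α,β > 1 the Beta mode is (α−1)/(α+β−2). With α+β = 5, the mode is (α−1)/3.
Set (α−1)/3 = 0.34 → α = 1 + 0.34·3 = 2.02.
β = 5 − α = 2.98.

α = 2.02, β = 2.98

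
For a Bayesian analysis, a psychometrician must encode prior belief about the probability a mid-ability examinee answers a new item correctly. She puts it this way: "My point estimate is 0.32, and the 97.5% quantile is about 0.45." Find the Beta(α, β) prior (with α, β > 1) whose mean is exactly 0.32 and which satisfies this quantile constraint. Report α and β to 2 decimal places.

With mean 0.32 fixed, write α = 0.32s, β = 0.68s where s = α+β.
Need P(θ < 0.45) = 0.975 under Beta(0.32s, 0.68s). Normal approximation: (q−m)/√(m(1−m)/s) ≈ z_{0.975} = 1.96, so s ≈ 0.32·0.68·(1.96)²/(0.45−0.32)² = 49.5.
At s = 49.5: P(θ<0.45) ≈ 0.971. Adjusting to match 0.975 gives s ≈ 53.17.
So α = 0.32·53.17 ≈ 17.02, β = 0.68·53.17 ≈ 36.16.

α ≈ 17.02, β ≈ 36.16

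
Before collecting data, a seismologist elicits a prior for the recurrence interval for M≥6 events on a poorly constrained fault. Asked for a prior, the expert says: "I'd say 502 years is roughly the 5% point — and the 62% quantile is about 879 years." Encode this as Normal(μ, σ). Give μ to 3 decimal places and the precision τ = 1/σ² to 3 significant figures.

The p-quantile of Normal(μ,σ) is μ + z_p·σ, with z_{0.05} = -1.645 and z_{0.62} = 0.3055.
Eliminate σ: μ = (z₂·x₁ − z₁·x₂)/(z₂ − z₁) = (0.3055·502 − (-1.645)·879)/1.95 = 819.951.
Then σ = (x₂ − x₁)/(z₂ − z₁) = (879 − 502)/1.95 = 193.300.
Precision τ = 1/σ² = 1/193.3² = 2.68e-05.

μ = 819.951, τ = 2.68e-05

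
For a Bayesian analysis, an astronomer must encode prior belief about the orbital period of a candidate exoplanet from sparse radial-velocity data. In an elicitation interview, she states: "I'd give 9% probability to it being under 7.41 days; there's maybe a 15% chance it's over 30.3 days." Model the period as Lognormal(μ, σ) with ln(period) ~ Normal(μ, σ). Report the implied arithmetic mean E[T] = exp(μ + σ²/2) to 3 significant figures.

If T ~ Lognormal(μ,σ) then ln T ~ Normal(μ,σ), so the p-quantile of ln T is μ + z_p·σ.
ln(7.41) = 2.003 and ln(30.3) = 3.411; z_{0.09} = -1.341, z_{0.85} = 1.036.
σ = (3.411 − 2.003)/(1.036 − (-1.341)) = 0.592.
μ = 2.003 − (-1.341)·0.592 = 2.797.
E[T] = exp(μ + σ²/2) = exp(2.797 + 0.1755) = 19.5 days.

E[T] ≈ 19.5 days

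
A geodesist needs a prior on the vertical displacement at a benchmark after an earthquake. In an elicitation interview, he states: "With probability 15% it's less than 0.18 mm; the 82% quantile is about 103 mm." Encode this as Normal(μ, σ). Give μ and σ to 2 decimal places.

The p-quantile of Normal(μ,σ) is μ + z_p·σ, with z_{0.15} = -1.036 and z_{0.82} = 0.9154.
Eliminate σ: μ = (z₂·x₁ − z₁·x₂)/(z₂ − z₁) = (0.9154·0.18 − (-1.036)·103)/1.952 = 54.78.
Then σ = (x₂ − x₁)/(z₂ − z₁) = (103 − 0.18)/1.952 = 52.68.

μ = 54.78, σ = 52.68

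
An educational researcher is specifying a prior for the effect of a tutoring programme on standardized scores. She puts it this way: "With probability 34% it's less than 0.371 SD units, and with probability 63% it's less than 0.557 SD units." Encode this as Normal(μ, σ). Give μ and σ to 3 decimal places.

The p-quantile of Normal(μ,σ) is μ + z_p·σ, with z_{0.34} = -0.4125 and z_{0.63} = 0.3319.
Eliminate σ: μ = (z₂·x₁ − z₁·x₂)/(z₂ − z₁) = (0.3319·0.371 − (-0.4125)·0.557)/0.7443 = 0.474.
Then σ = (x₂ − x₁)/(z₂ − z₁) = (0.557 − 0.371)/0.7443 = 0.250.

μ = 0.474, σ = 0.250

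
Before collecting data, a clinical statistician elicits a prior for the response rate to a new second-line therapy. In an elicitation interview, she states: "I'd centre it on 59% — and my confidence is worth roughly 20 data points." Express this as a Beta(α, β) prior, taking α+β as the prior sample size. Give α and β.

Under the effective-sample-size interpretation, Beta(α, β) has prior mean α/(α+β) and prior sample size α+β.
So α+β = 20 and α/(α+β) = 0.59, giving α = 0.59·20 = 11.8 and β = 20 − 11.8 = 8.2.

α = 11.8, β = 8.2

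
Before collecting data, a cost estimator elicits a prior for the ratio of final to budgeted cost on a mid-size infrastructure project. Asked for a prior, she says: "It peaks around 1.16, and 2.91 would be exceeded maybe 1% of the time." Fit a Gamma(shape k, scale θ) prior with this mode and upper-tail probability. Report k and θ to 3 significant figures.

k ≈ 6.54, θ ≈ 0.209

Gamma(k,θ) with k>1 has mode (k−1)θ, so θ = 1.16/(k−1).
Need P(X < 2.91) = 0.99 with θ tied to k this way. Start at k = 2, θ = 1.16: P(X<2.91) ≈ 0.714.
Too low — raise k to concentrate. Iterating converges to k ≈ 6.54.
Then θ = 1.16/(6.54−1) ≈ 0.209.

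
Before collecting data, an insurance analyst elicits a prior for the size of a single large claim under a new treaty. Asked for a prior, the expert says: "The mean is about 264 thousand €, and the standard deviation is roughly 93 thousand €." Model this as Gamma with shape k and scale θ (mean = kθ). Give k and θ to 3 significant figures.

For Gamma(k, scale θ): mean = kθ, variance = kθ², so CV = 1/√k.
CV = SD/mean = 93/264 = 0.3523, hence k = 1/CV² = 8.06.
Then θ = mean/k = 264/8.06 = 32.8.

k ≈ 8.06, θ ≈ 32.8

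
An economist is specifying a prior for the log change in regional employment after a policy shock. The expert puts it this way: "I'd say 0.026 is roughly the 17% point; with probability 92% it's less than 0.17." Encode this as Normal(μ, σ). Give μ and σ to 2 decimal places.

μ = 0.08, σ = 0.06

The p-quantile of Normal(μ,σ) is μ + z_p·σ, with z_{0.17} = -0.9542 and z_{0.92} = 1.405.
Eliminate σ: μ = (z₂·x₁ − z₁·x₂)/(z₂ − z₁) = (1.405·0.026 − (-0.9542)·0.17)/2.359 = 0.08.
Then σ = (x₂ − x₁)/(z₂ − z₁) = (0.17 − 0.026)/2.359 = 0.06.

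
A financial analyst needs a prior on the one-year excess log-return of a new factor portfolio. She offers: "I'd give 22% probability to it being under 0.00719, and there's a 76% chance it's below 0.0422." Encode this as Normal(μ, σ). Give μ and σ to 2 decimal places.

For Normal(μ,σ), the p-quantile is μ + z_p·σ. Here z_{0.22} = -0.7722, z_{0.76} = 0.7063.
So 0.00719 = μ − 0.7722σ and 0.0422 = μ + 0.7063σ.
Subtracting: σ = (0.0422 − 0.00719)/(0.7063 − (-0.7722)) = 0.02.
Then μ = 0.00719 − (-0.7722)·0.02 = 0.03.

μ = 0.03, σ = 0.02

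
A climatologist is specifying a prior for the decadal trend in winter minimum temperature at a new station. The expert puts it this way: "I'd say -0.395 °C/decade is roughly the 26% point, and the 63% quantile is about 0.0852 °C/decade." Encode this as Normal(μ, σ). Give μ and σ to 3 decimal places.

For Normal(μ,σ), the p-quantile is μ + z_p·σ. Here z_{0.26} = -0.6433, z_{0.63} = 0.3319.
So -0.395 = μ − 0.6433σ and 0.0852 = μ + 0.3319σ.
Subtracting: σ = (0.0852 − -0.395)/(0.3319 − (-0.6433)) = 0.492.
Then μ = -0.395 − (-0.6433)·0.492 = -0.078.

μ = -0.078, σ = 0.492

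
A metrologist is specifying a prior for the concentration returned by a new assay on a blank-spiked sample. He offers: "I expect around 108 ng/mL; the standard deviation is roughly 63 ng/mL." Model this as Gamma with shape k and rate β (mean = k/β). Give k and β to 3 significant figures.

k ≈ 2.94, β ≈ 0.0272

For Gamma(k, rate β): mean = k/β, variance = k/β², so CV = 1/√k.
CV = SD/mean = 63/108 = 0.5833, hence k = 1/CV² = 2.94.
Then β = k/mean = 2.94/108 = 0.0272.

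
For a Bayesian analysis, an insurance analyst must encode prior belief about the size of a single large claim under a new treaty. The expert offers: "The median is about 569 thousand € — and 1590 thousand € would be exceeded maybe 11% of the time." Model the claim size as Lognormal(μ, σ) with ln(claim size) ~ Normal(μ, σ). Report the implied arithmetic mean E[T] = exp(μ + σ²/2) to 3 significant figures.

E[T] ≈ 808 thousand €

If T ~ Lognormal(μ,σ) then ln T ~ Normal(μ,σ), so the p-quantile of ln T is μ + z_p·σ.
ln(569) = 6.344 and ln(1590) = 7.371; z_{0.5} = 0, z_{0.89} = 1.227.
σ = (7.371 − 6.344)/(1.227 − (0)) = 0.838.
μ = 6.344 − (0)·0.838 = 6.344.
E[T] = exp(μ + σ²/2) = exp(6.344 + 0.3510) = 808 thousand €.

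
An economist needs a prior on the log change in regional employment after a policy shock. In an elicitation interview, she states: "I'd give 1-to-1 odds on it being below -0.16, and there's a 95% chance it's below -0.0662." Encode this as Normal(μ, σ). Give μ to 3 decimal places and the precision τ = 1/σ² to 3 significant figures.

μ = -0.160, τ = 308

The p-quantile of Normal(μ,σ) is μ + z_p·σ, with z_{0.5} = 0 and z_{0.95} = 1.645.
Eliminate σ: μ = (z₂·x₁ − z₁·x₂)/(z₂ − z₁) = (1.645·-0.16 − (0)·-0.0662)/1.645 = -0.160.
Then σ = (x₂ − x₁)/(z₂ − z₁) = (-0.0662 − -0.16)/1.645 = 0.057.
Precision τ = 1/σ² = 1/0.05703² = 308.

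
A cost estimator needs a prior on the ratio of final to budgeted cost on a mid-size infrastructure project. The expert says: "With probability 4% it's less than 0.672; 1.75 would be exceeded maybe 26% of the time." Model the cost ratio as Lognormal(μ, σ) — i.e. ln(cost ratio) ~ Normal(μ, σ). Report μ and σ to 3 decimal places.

If T ~ Lognormal(μ,σ) then ln T ~ Normal(μ,σ), so the p-quantile of ln T is μ + z_p·σ.
ln(0.672) = -0.3975 and ln(1.75) = 0.5596; z_{0.04} = -1.751, z_{0.74} = 0.6433.
σ = (0.5596 − -0.3975)/(0.6433 − (-1.751)) = 0.400.
μ = -0.3975 − (-1.751)·0.400 = 0.302.

μ ≈ 0.302, σ ≈ 0.400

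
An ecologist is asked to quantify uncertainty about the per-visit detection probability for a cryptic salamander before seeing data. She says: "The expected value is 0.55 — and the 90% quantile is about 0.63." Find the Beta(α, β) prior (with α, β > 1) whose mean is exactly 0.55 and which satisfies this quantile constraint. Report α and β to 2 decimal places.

α ≈ 34.44, β ≈ 28.18

With mean 0.55 fixed, write α = 0.55s, β = 0.45s where s = α+β.
Need P(θ < 0.63) = 0.9 under Beta(0.55s, 0.45s). Normal approximation: (q−m)/√(m(1−m)/s) ≈ z_{0.9} = 1.28, so s ≈ 0.55·0.45·(1.28)²/(0.63−0.55)² = 63.5.
At s = 63.5: P(θ<0.63) ≈ 0.902. Adjusting to match 0.9 gives s ≈ 62.62.
So α = 0.55·62.62 ≈ 34.44, β = 0.45·62.62 ≈ 28.18.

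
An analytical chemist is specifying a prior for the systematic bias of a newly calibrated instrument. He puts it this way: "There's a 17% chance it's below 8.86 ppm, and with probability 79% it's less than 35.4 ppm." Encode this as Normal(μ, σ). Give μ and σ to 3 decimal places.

The p-quantile of Normal(μ,σ) is μ + z_p·σ, with z_{0.17} = -0.9542 and z_{0.79} = 0.8064.
Eliminate σ: μ = (z₂·x₁ − z₁·x₂)/(z₂ − z₁) = (0.8064·8.86 − (-0.9542)·35.4)/1.761 = 23.244.
Then σ = (x₂ − x₁)/(z₂ − z₁) = (35.4 − 8.86)/1.761 = 15.075.

μ = 23.244, σ = 15.075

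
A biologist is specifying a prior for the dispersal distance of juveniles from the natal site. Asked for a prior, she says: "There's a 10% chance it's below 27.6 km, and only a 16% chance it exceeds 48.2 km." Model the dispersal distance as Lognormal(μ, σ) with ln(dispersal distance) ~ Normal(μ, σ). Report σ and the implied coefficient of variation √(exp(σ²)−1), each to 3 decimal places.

σ ≈ 0.245, CV ≈ 0.249

If T ~ Lognormal(μ,σ) then ln T ~ Normal(μ,σ), so the p-quantile of ln T is μ + z_p·σ.
ln(27.6) = 3.318 and ln(48.2) = 3.875; z_{0.1} = -1.282, z_{0.84} = 0.9945.
σ = (3.875 − 3.318)/(0.9945 − (-1.282)) = 0.245.
μ = 3.318 − (-1.282)·0.245 = 3.632.
CV = √(exp(σ²)−1) = √(exp(0.0600)−1) = 0.249.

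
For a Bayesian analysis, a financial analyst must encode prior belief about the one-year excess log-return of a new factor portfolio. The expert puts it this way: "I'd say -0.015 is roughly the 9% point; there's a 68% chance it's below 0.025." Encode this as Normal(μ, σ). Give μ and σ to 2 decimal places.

For Normal(μ,σ), the p-quantile is μ + z_p·σ. Here z_{0.09} = -1.341, z_{0.68} = 0.4677.
So -0.015 = μ − 1.341σ and 0.025 = μ + 0.4677σ.
Subtracting: σ = (0.025 − -0.015)/(0.4677 − (-1.341)) = 0.02.
Then μ = -0.015 − (-1.341)·0.02 = 0.01.

μ = 0.01, σ = 0.02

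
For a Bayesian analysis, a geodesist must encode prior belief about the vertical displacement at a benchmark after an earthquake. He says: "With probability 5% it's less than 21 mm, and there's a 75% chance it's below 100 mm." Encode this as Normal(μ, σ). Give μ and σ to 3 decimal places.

For Normal(μ,σ), the p-quantile is μ + z_p·σ. Here z_{0.05} = -1.645, z_{0.75} = 0.6745.
So 21 = μ − 1.645σ and 100 = μ + 0.6745σ.
Subtracting: σ = (100 − 21)/(0.6745 − (-1.645)) = 34.061.
Then μ = 21 − (-1.645)·34.061 = 77.026.

μ = 77.026, σ = 34.061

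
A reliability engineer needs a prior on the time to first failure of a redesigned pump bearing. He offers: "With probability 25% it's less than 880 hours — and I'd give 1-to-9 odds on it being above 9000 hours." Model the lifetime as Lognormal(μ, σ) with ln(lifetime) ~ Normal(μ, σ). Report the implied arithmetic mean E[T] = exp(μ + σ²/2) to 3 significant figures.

If T ~ Lognormal(μ,σ) then ln T ~ Normal(μ,σ), so the p-quantile of ln T is μ + z_p·σ.
ln(880) = 6.78 and ln(9000) = 9.105; z_{0.25} = -0.6745, z_{0.9} = 1.282.
σ = (9.105 − 6.78)/(1.282 − (-0.6745)) = 1.189.
μ = 6.78 − (-0.6745)·1.189 = 7.582.
E[T] = exp(μ + σ²/2) = exp(7.582 + 0.7065) = 3980 hours.

E[T] ≈ 3980 hours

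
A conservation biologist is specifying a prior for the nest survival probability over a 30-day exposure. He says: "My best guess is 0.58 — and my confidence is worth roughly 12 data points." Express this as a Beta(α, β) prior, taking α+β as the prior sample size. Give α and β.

Under the effective-sample-size interpretation, Beta(α, β) has prior mean α/(α+β) and prior sample size α+β.
So α+β = 12 and α/(α+β) = 0.58, giving α = 0.58·12 = 6.96 and β = 12 − 6.96 = 5.04.

α = 6.96, β = 5.04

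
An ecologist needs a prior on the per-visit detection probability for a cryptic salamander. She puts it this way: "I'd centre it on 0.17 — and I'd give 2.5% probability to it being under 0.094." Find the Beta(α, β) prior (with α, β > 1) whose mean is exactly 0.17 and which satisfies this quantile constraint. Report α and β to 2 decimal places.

α ≈ 12.59, β ≈ 61.49

With mean 0.17 fixed, write α = 0.17s, β = 0.83s where s = α+β.
Need P(θ < 0.094) = 0.025 under Beta(0.17s, 0.83s). Normal approximation: (q−m)/√(m(1−m)/s) ≈ z_{0.025} = -1.96, so s ≈ 0.17·0.83·(-1.96)²/(0.094−0.17)² = 93.8.
At s = 93.8: P(θ<0.094) ≈ 0.013. Adjusting to match 0.025 gives s ≈ 74.08.
So α = 0.17·74.08 ≈ 12.59, β = 0.83·74.08 ≈ 61.49.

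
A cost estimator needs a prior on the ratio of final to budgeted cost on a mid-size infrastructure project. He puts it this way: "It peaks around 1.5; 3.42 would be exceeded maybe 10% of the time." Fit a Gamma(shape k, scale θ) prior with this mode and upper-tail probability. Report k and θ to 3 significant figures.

Gamma(k,θ) with k>1 has mode (k−1)θ, so θ = 1.5/(k−1).
Need P(X < 3.42) = 0.9 with θ tied to k this way. Start at k = 2, θ = 1.5: P(X<3.42) ≈ 0.665.
Too low — raise k to concentrate. Iterating converges to k ≈ 3.83.
Then θ = 1.5/(3.83−1) ≈ 0.53.

k ≈ 3.83, θ ≈ 0.53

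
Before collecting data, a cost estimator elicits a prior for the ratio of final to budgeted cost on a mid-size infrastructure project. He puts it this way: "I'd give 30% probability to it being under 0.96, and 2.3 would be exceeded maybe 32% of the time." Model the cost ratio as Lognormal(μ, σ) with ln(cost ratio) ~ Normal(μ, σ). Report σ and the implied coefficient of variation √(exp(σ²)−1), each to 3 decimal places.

If T ~ Lognormal(μ,σ) then ln T ~ Normal(μ,σ), so the p-quantile of ln T is μ + z_p·σ.
ln(0.96) = -0.04082 and ln(2.3) = 0.8329; z_{0.3} = -0.5244, z_{0.68} = 0.4677.
σ = (0.8329 − -0.04082)/(0.4677 − (-0.5244)) = 0.881.
μ = -0.04082 − (-0.5244)·0.881 = 0.421.
CV = √(exp(σ²)−1) = √(exp(0.7756)−1) = 1.083.

σ ≈ 0.881, CV ≈ 1.083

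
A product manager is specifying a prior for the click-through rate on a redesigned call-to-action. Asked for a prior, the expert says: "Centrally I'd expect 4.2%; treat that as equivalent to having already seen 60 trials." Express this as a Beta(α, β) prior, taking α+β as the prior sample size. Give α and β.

Under the effective-sample-size interpretation, Beta(α, β) has prior mean α/(α+β) and prior sample size α+β.
So α+β = 60 and α/(α+β) = 0.042, giving α = 0.042·60 = 2.52 and β = 60 − 2.52 = 57.48.

α = 2.52, β = 57.48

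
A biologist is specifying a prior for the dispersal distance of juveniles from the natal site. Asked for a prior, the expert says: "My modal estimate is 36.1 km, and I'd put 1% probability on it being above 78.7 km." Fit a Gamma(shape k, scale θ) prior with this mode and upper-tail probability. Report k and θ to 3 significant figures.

Gamma(k,θ) with k>1 has mode (k−1)θ, so θ = 36.1/(k−1).
Need P(X < 78.7) = 0.99 with θ tied to k this way. Start at k = 2, θ = 36.1: P(X<78.7) ≈ 0.641.
Too low — raise k to concentrate. Iterating converges to k ≈ 8.95.
Then θ = 36.1/(8.95−1) ≈ 4.54.

k ≈ 8.95, θ ≈ 4.54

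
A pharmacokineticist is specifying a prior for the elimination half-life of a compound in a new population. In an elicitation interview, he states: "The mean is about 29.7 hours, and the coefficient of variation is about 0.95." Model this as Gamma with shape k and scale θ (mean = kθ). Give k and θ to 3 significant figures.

For Gamma(k, scale θ): mean = kθ, variance = kθ², so CV = 1/√k.
CV = 0.95, hence k = 1/CV² = 1.11.
Then θ = mean/k = 29.7/1.11 = 26.8.

k ≈ 1.11, θ ≈ 26.8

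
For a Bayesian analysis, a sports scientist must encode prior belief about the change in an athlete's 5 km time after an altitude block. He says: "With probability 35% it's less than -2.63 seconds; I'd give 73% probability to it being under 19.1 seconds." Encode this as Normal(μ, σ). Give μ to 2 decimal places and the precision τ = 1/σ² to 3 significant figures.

For Normal(μ,σ), the p-quantile is μ + z_p·σ. Here z_{0.35} = -0.3853, z_{0.73} = 0.6128.
So -2.63 = μ − 0.3853σ and 19.1 = μ + 0.6128σ.
Subtracting: σ = (19.1 − -2.63)/(0.6128 − (-0.3853)) = 21.77.
Then μ = -2.63 − (-0.3853)·21.77 = 5.76.
Precision τ = 1/σ² = 1/21.77² = 0.00211.

μ = 5.76, τ = 0.00211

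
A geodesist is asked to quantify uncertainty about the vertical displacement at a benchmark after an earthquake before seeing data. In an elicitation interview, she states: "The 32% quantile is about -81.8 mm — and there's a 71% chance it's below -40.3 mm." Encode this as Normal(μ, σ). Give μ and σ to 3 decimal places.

μ = -62.791, σ = 40.643

For Normal(μ,σ), the p-quantile is μ + z_p·σ. Here z_{0.32} = -0.4677, z_{0.71} = 0.5534.
So -81.8 = μ − 0.4677σ and -40.3 = μ + 0.5534σ.
Subtracting: σ = (-40.3 − -81.8)/(0.5534 − (-0.4677)) = 40.643.
Then μ = -81.8 − (-0.4677)·40.643 = -62.791.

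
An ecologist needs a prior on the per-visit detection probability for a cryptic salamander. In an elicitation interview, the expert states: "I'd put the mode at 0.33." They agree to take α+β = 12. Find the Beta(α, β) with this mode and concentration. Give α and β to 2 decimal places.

For α,β > 1 the Beta mode is (α−1)/(α+β−2). With α+β = 12, the mode is (α−1)/10.
Set (α−1)/10 = 0.33 → α = 1 + 0.33·10 = 4.30.
β = 12 − α = 7.70.

α = 4.30, β = 7.70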